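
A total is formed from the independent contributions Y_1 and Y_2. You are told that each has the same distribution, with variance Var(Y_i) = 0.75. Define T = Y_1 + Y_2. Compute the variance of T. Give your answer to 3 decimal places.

1.500

By independence, Var(T) = (1)²Var(Y_1) + (1)²Var(Y_2)
= (1)²·0.75 + (1)²·0.75 = 1.5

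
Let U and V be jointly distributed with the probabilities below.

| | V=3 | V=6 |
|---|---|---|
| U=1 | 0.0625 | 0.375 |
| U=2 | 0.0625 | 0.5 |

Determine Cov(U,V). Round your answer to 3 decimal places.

0.023

E[U] = 1.5625,  E[V] = 5.625
E[UV] = 8.8125
Cov(U,V) = E[UV] − E[U]E[V] = 8.8125 − (1.5625)(5.625) = 0.0234375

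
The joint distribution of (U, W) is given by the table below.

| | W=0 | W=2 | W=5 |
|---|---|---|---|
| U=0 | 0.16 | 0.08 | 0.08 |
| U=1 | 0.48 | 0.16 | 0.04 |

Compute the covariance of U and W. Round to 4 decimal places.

E[U] = 0.68,  E[W] = 1.08
E[UW] = 0.52
Cov(U,W) = E[UW] − E[U]E[W] = 0.52 − (0.68)(1.08) = -0.2144

-0.2144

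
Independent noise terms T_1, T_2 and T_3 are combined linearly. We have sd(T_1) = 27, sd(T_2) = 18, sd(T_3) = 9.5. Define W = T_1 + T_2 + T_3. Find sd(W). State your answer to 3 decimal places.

Var(T_1) = 729, Var(T_2) = 324, Var(T_3) = 90.25
By independence, Var(W) = (1)²Var(T_1) + (1)²Var(T_2) + (1)²Var(T_3)
= (1)²·729 + (1)²·324 + (1)²·90.25 = 1143.25
sd(W) = √1143.25 ≈ 33.812

33.812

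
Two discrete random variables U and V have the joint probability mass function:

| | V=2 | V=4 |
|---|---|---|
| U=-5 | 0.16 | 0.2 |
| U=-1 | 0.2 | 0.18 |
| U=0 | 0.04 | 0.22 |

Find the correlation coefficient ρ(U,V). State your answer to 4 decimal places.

E[U] = -2.18,  E[V] = 3.2
E[UV] = -6.72
Cov(U,V) = E[UV] − E[U]E[V] = -6.72 − (-2.18)(3.2) = 0.256
Var(U) = 4.6276,  Var(V) = 0.96
ρ = 0.256 / √(4.6276·0.96) ≈ 0.1215

0.1215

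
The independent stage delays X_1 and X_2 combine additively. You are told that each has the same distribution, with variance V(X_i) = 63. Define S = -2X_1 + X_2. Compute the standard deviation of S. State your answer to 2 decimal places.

By independence, V(S) = (-2)²V(X_1) + (1)²V(X_2)
= (-2)²·63 + (1)²·63 = 315
σ(S) = √315 ≈ 17.75

17.75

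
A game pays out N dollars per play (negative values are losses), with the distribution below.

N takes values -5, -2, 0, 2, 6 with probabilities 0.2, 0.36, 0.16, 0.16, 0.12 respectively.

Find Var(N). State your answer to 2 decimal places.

E[N] = (-5)(0.2) + (-2)(0.36) + (0)(0.16) + (2)(0.16) + (6)(0.12) = -0.68
E[N²] = (-5)²(0.2) + (-2)²(0.36) + (0)²(0.16) + (2)²(0.16) + (6)²(0.12) = 11.4
Var(N) = E[N²] − (E[N])² = 11.4 − (-0.68)² = 10.9376

10.94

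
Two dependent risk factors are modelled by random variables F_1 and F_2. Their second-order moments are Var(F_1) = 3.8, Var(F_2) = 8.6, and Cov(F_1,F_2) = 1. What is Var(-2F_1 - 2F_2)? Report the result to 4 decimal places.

Var(-2F_1 - 2F_2) = (-2)²·Var(F_1) + (-2)²·Var(F_2) + 2·(-2)·(-2)·Cov(F_1,F_2)
= 4·3.8 + 4·8.6 + 8·1 = 57.6

57.6000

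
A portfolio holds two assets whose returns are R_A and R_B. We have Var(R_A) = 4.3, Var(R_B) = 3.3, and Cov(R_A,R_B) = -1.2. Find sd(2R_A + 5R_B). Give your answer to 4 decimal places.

Var(2R_A + 5R_B) = (2)²·Var(R_A) + (5)²·Var(R_B) + 2·(2)·(5)·Cov(R_A,R_B)
= 4·4.3 + 25·3.3 + 20·-1.2 = 75.7
sd(2R_A + 5R_B) = √75.7 ≈ 8.7006

8.7006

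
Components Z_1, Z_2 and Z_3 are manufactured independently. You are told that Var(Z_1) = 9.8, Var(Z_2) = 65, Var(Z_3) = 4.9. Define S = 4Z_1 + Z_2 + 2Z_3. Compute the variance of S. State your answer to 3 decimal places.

241.400

By independence, Var(S) = (4)²Var(Z_1) + (1)²Var(Z_2) + (2)²Var(Z_3)
= (4)²·9.8 + (1)²·65 + (2)²·4.9 = 241.4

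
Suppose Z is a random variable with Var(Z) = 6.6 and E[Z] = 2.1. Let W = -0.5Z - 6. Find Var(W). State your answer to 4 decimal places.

Var(-0.5Z - 6) = (-0.5)²·Var(Z) = 0.25·6.6 = 1.65

1.6500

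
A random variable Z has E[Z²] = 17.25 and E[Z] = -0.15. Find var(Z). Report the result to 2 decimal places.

17.23

var(Z) = 17.25 − (-0.15)² = 17.2275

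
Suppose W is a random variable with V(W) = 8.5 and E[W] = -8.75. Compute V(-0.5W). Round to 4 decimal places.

2.1250

V(-0.5W) = (-0.5)²·V(W) = 0.25·8.5 = 2.125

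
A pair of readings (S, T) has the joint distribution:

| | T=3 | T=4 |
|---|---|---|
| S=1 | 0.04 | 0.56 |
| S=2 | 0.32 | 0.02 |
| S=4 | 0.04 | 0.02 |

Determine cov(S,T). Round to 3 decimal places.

E[S] = 1.52,  E[T] = 3.6
E[ST] = 5.24
cov(S,T) = E[ST] − E[S]E[T] = 5.24 − (1.52)(3.6) = -0.232

-0.232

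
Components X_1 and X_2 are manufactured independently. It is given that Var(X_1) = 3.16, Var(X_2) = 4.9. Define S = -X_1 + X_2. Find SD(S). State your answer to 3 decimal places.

By independence, Var(S) = (-1)²Var(X_1) + (1)²Var(X_2)
= (-1)²·3.16 + (1)²·4.9 = 8.06
SD(S) = √8.06 ≈ 2.839

2.839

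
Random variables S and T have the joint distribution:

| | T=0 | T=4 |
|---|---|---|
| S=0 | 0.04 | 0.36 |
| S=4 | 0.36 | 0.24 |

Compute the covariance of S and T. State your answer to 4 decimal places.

-1.9200

E[S] = 2.4,  E[T] = 2.4
E[ST] = 3.84
cov(S,T) = E[ST] − E[S]E[T] = 3.84 − (2.4)(2.4) = -1.92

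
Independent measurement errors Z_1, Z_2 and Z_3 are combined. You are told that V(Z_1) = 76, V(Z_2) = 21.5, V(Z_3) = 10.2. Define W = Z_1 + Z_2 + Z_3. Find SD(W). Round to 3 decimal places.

By independence, V(W) = (1)²V(Z_1) + (1)²V(Z_2) + (1)²V(Z_3)
= (1)²·76 + (1)²·21.5 + (1)²·10.2 = 107.7
SD(W) = √107.7 ≈ 10.378

10.378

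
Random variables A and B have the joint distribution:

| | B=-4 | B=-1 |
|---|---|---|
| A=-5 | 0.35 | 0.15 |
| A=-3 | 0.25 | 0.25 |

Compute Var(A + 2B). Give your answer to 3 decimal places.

10.840

E[A] = -4,  E[B] = -2.8,  E[AB] = 11.5
Var(A) = 17 − (-4)² = 1;  Var(B) = 10 − (-2.8)² = 2.16
Cov(A,B) = 11.5 − (-4)(-2.8) = 0.3
Var(A + 2B) = (1)²·1 + (2)²·2.16 + 2·(1)·(2)·0.3 = 10.84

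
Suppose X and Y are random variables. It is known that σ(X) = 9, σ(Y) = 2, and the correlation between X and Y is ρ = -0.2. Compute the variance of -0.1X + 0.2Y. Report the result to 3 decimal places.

1.114

Var(X) = (9)² = 81;  Var(Y) = (2)² = 4
Cov(X,Y) = ρ·σ(X)·σ(Y) = -0.2·9·2 = -3.6
Var(-0.1X + 0.2Y) = (-0.1)²·Var(X) + (0.2)²·Var(Y) + 2·(-0.1)·(0.2)·Cov(X,Y)
= 0.01·81 + 0.04·4 + -0.04·-3.6 = 1.114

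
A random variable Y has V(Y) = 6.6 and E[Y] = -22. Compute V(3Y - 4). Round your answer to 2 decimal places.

V(3Y - 4) = (3)²·V(Y) = 9·6.6 = 59.4

59.40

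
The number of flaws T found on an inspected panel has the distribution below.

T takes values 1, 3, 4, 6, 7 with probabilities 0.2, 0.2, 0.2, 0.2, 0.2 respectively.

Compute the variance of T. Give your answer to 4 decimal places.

4.5600

E[T] = (1)(0.2) + (3)(0.2) + (4)(0.2) + (6)(0.2) + (7)(0.2) = 4.2
E[T²] = (1)²(0.2) + (3)²(0.2) + (4)²(0.2) + (6)²(0.2) + (7)²(0.2) = 22.2
var(T) = E[T²] − (E[T])² = 22.2 − (4.2)² = 4.56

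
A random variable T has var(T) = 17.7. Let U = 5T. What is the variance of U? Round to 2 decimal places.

442.50

var(5T) = (5)²·var(T) = 25·17.7 = 442.5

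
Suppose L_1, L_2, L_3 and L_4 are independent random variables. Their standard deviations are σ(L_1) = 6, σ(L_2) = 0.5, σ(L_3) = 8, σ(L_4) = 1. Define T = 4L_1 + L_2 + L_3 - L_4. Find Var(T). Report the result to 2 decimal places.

Var(L_1) = 36, Var(L_2) = 0.25, Var(L_3) = 64, Var(L_4) = 1
By independence, Var(T) = (4)²Var(L_1) + (1)²Var(L_2) + (1)²Var(L_3) + (-1)²Var(L_4)
= (4)²·36 + (1)²·0.25 + (1)²·64 + (-1)²·1 = 641.25

641.25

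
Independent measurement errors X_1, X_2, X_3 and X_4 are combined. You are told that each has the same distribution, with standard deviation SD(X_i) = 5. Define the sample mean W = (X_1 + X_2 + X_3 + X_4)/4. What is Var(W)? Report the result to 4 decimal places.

6.2500

Var(X_i) = (5)² = 25
By independence, Var(W) = (0.25)²Var(X_1) + (0.25)²Var(X_2) + (0.25)²Var(X_3) + (0.25)²Var(X_4)
= (0.25)²·25 + (0.25)²·25 + (0.25)²·25 + (0.25)²·25 = 6.25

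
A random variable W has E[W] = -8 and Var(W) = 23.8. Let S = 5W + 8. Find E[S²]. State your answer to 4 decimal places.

E[5W + 8] = 5·-8 + 8 = -32
Var(5W + 8) = (5)²·23.8 = 595
E[S²] = Var(S) + (E[S])² = 595 + (-32)² = 1619

1619.0000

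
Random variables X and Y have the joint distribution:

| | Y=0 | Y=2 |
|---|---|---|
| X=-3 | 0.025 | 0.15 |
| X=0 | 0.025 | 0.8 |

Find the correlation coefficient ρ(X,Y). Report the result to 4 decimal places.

0.1962

E[X] = -0.525,  E[Y] = 1.9
E[XY] = -0.9
Cov(X,Y) = E[XY] − E[X]E[Y] = -0.9 − (-0.525)(1.9) = 0.0975
Var(X) = 1.299375,  Var(Y) = 0.19
ρ = 0.0975 / √(1.299375·0.19) ≈ 0.1962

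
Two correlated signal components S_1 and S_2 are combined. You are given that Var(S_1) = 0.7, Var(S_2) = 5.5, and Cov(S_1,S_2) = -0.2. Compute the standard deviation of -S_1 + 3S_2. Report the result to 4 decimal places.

7.1694

Var(-S_1 + 3S_2) = (-1)²·Var(S_1) + (3)²·Var(S_2) + 2·(-1)·(3)·Cov(S_1,S_2)
= 1·0.7 + 9·5.5 + -6·-0.2 = 51.4
σ(-S_1 + 3S_2) = √51.4 ≈ 7.1694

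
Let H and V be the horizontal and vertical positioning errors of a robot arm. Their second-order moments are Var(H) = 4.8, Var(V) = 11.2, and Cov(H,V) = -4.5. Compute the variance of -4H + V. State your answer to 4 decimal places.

124.0000

Var(-4H + V) = (-4)²·Var(H) + (1)²·Var(V) + 2·(-4)·(1)·Cov(H,V)
= 16·4.8 + 1·11.2 + -8·-4.5 = 124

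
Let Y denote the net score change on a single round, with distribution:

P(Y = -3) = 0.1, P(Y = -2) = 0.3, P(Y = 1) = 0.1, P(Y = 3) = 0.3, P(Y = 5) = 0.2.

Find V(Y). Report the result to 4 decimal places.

8.6900

E[Y] = (-3)(0.1) + (-2)(0.3) + (1)(0.1) + (3)(0.3) + (5)(0.2) = 1.1
E[Y²] = (-3)²(0.1) + (-2)²(0.3) + (1)²(0.1) + (3)²(0.3) + (5)²(0.2) = 9.9
V(Y) = E[Y²] − (E[Y])² = 9.9 − (1.1)² = 8.69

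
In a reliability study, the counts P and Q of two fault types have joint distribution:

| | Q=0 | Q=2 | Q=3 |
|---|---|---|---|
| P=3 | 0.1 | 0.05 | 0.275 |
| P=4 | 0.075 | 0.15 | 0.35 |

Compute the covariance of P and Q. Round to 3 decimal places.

0.042

E[P] = 3.575,  E[Q] = 2.275
E[PQ] = 8.175
cov(P,Q) = E[PQ] − E[P]E[Q] = 8.175 − (3.575)(2.275) = 0.041875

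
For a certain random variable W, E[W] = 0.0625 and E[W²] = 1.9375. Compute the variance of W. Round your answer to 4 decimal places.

1.9336

V(W) = 1.9375 − (0.0625)² = 1.93359375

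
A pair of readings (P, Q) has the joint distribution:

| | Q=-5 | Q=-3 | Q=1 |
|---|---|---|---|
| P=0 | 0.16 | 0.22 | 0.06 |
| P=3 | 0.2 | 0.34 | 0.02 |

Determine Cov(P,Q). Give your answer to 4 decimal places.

E[P] = 1.68,  E[Q] = -3.4
E[PQ] = -6
Cov(P,Q) = E[PQ] − E[P]E[Q] = -6 − (1.68)(-3.4) = -0.288

-0.2880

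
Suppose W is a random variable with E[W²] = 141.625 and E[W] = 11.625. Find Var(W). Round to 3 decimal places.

6.484

Var(W) = 141.625 − (11.625)² = 6.484375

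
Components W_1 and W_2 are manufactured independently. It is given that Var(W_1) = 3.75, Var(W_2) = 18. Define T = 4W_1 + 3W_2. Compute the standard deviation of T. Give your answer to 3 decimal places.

14.900

By independence, Var(T) = (4)²Var(W_1) + (3)²Var(W_2)
= (4)²·3.75 + (3)²·18 = 222
sd(T) = √222 ≈ 14.900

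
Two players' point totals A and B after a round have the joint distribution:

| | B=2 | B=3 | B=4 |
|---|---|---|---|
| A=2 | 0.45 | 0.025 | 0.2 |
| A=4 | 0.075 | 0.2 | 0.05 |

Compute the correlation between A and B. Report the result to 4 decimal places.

E[A] = 2.65,  E[B] = 2.725
E[AB] = 7.35
cov(A,B) = E[AB] − E[A]E[B] = 7.35 − (2.65)(2.725) = 0.12875
Var(A) = 0.8775,  Var(B) = 0.699375
ρ = 0.12875 / √(0.8775·0.699375) ≈ 0.1643

0.1643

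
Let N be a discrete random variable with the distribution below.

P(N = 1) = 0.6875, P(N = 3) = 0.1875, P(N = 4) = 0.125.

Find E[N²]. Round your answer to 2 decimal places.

E[N²] = (1)²(0.6875) + (3)²(0.1875) + (4)²(0.125) = 4.375

4.38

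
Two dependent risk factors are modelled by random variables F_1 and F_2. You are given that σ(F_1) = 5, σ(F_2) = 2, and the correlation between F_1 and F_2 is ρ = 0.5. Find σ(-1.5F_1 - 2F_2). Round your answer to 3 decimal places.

Var(F_1) = (5)² = 25;  Var(F_2) = (2)² = 4
Cov(F_1,F_2) = ρ·σ(F_1)·σ(F_2) = 0.5·5·2 = 5
Var(-1.5F_1 - 2F_2) = (-1.5)²·Var(F_1) + (-2)²·Var(F_2) + 2·(-1.5)·(-2)·Cov(F_1,F_2)
= 2.25·25 + 4·4 + 6·5 = 102.25
σ(-1.5F_1 - 2F_2) = √102.25 ≈ 10.112

10.112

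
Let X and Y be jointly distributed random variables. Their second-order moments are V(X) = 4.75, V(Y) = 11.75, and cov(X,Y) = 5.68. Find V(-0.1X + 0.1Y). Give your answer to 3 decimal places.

V(-0.1X + 0.1Y) = (-0.1)²·V(X) + (0.1)²·V(Y) + 2·(-0.1)·(0.1)·cov(X,Y)
= 0.01·4.75 + 0.01·11.75 + -0.02·5.68 = 0.0514

0.051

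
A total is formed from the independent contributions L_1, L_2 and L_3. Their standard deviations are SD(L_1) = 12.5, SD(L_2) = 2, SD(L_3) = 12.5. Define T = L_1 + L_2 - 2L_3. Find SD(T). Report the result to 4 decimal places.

V(L_1) = 156.25, V(L_2) = 4, V(L_3) = 156.25
By independence, V(T) = (1)²V(L_1) + (1)²V(L_2) + (-2)²V(L_3)
= (1)²·156.25 + (1)²·4 + (-2)²·156.25 = 785.25
SD(T) = √785.25 ≈ 28.0223

28.0223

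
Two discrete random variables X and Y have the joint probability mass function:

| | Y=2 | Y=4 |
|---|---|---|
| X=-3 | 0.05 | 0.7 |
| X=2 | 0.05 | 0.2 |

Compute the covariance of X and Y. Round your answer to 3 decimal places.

E[X] = -1.75,  E[Y] = 3.8
E[XY] = -6.9
Cov(X,Y) = E[XY] − E[X]E[Y] = -6.9 − (-1.75)(3.8) = -0.25

-0.250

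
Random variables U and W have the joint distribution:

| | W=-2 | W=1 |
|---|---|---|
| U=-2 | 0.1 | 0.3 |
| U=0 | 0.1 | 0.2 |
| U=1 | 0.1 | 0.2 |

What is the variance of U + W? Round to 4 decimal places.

3.2400

E[U] = -0.5,  E[W] = 0.1,  E[UW] = -0.2
var(U) = 1.9 − (-0.5)² = 1.65;  var(W) = 1.9 − (0.1)² = 1.89
Cov(U,W) = -0.2 − (-0.5)(0.1) = -0.15
var(U + W) = (1)²·1.65 + (1)²·1.89 + 2·(1)·(1)·-0.15 = 3.24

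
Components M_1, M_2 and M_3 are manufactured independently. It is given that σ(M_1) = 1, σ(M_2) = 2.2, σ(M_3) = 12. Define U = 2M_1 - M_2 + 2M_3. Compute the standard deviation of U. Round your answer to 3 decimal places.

24.183

V(M_1) = 1, V(M_2) = 4.84, V(M_3) = 144
By independence, V(U) = (2)²V(M_1) + (-1)²V(M_2) + (2)²V(M_3)
= (2)²·1 + (-1)²·4.84 + (2)²·144 = 584.84
σ(U) = √584.84 ≈ 24.183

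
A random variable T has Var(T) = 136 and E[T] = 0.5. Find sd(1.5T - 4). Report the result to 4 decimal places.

17.4929

Var(1.5T - 4) = (1.5)²·136 = 306
sd(1.5T - 4) = √306 ≈ 17.4929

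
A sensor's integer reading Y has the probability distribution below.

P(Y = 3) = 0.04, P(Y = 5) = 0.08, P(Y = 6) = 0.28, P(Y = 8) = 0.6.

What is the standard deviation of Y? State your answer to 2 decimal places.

1.36

E[Y] = (3)(0.04) + (5)(0.08) + (6)(0.28) + (8)(0.6) = 7
E[Y²] = (3)²(0.04) + (5)²(0.08) + (6)²(0.28) + (8)²(0.6) = 50.84
V(Y) = E[Y²] − (E[Y])² = 50.84 − (7)² = 1.84
sd(Y) = √1.84 ≈ 1.36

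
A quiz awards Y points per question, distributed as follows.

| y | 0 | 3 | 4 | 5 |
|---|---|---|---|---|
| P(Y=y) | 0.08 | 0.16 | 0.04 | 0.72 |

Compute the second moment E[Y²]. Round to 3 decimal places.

20.080

E[Y²] = (0)²(0.08) + (3)²(0.16) + (4)²(0.04) + (5)²(0.72) = 20.08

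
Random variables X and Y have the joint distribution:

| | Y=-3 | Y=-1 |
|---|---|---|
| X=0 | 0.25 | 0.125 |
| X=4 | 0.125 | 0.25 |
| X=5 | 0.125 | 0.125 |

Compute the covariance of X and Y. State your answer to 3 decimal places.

0.500

E[X] = 2.75,  E[Y] = -2
E[XY] = -5
Cov(X,Y) = E[XY] − E[X]E[Y] = -5 − (2.75)(-2) = 0.5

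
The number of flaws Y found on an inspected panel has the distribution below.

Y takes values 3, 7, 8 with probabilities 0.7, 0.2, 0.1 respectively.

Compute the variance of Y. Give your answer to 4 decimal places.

E[Y] = (3)(0.7) + (7)(0.2) + (8)(0.1) = 4.3
E[Y²] = (3)²(0.7) + (7)²(0.2) + (8)²(0.1) = 22.5
V(Y) = E[Y²] − (E[Y])² = 22.5 − (4.3)² = 4.01

4.0100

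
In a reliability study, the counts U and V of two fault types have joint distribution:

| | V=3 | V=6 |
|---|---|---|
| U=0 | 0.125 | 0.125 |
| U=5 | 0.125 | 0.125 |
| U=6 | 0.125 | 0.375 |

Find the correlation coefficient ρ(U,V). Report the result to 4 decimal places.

0.1816

E[U] = 4.25,  E[V] = 4.875
E[UV] = 21.375
cov(U,V) = E[UV] − E[U]E[V] = 21.375 − (4.25)(4.875) = 0.65625
Var(U) = 6.1875,  Var(V) = 2.109375
ρ = 0.65625 / √(6.1875·2.109375) ≈ 0.1816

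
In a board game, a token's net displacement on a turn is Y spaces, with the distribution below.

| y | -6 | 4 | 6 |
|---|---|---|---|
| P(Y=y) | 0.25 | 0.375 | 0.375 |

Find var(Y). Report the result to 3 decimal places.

E[Y] = (-6)(0.25) + (4)(0.375) + (6)(0.375) = 2.25
E[Y²] = (-6)²(0.25) + (4)²(0.375) + (6)²(0.375) = 28.5
var(Y) = E[Y²] − (E[Y])² = 28.5 − (2.25)² = 23.4375

23.438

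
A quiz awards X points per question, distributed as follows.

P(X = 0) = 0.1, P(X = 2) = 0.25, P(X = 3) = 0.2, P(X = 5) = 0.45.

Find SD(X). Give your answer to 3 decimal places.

1.682

E[X] = (0)(0.1) + (2)(0.25) + (3)(0.2) + (5)(0.45) = 3.35
E[X²] = (0)²(0.1) + (2)²(0.25) + (3)²(0.2) + (5)²(0.45) = 14.05
var(X) = E[X²] − (E[X])² = 14.05 − (3.35)² = 2.8275
SD(X) = √2.8275 ≈ 1.682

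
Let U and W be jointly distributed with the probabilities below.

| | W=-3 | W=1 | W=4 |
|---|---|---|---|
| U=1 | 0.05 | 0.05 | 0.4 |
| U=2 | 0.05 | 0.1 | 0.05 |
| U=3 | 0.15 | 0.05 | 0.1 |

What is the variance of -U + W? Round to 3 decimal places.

11.628

E[U] = 1.8,  E[W] = 1.65,  E[UW] = 1.8
V(U) = 4 − (1.8)² = 0.76;  V(W) = 11.25 − (1.65)² = 8.5275
Cov(U,W) = 1.8 − (1.8)(1.65) = -1.17
V(-U + W) = (-1)²·0.76 + (1)²·8.5275 + 2·(-1)·(1)·-1.17 = 11.6275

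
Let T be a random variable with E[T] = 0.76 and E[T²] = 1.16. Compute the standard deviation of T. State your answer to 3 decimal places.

0.763

V(T) = 1.16 − (0.76)² = 0.5824
σ(T) = √0.5824 ≈ 0.763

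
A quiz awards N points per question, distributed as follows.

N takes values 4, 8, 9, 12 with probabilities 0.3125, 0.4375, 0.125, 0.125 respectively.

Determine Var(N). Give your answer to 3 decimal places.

6.734

E[N] = (4)(0.3125) + (8)(0.4375) + (9)(0.125) + (12)(0.125) = 7.375
E[N²] = (4)²(0.3125) + (8)²(0.4375) + (9)²(0.125) + (12)²(0.125) = 61.125
Var(N) = E[N²] − (E[N])² = 61.125 − (7.375)² = 6.734375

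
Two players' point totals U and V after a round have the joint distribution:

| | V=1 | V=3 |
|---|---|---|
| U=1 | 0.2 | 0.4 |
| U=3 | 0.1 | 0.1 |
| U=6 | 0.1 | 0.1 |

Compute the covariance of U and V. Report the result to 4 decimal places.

-0.2800

E[U] = 2.4,  E[V] = 2.2
E[UV] = 5
cov(U,V) = E[UV] − E[U]E[V] = 5 − (2.4)(2.2) = -0.28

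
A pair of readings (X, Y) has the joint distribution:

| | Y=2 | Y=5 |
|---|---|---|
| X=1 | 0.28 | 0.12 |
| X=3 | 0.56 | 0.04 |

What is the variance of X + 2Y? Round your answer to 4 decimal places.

E[X] = 2.2,  E[Y] = 2.48,  E[XY] = 5.12
Var(X) = 5.8 − (2.2)² = 0.96;  Var(Y) = 7.36 − (2.48)² = 1.2096
Cov(X,Y) = 5.12 − (2.2)(2.48) = -0.336
Var(X + 2Y) = (1)²·0.96 + (2)²·1.2096 + 2·(1)·(2)·-0.336 = 4.4544

4.4544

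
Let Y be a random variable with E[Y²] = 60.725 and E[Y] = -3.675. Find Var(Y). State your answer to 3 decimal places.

47.219

Var(Y) = 60.725 − (-3.675)² = 47.219375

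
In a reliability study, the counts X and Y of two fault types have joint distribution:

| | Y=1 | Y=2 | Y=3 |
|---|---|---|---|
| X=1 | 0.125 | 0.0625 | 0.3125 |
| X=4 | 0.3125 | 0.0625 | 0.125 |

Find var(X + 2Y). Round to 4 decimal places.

3.5000

E[X] = 2.5,  E[Y] = 2,  E[XY] = 4.4375
var(X) = 8.5 − (2.5)² = 2.25;  var(Y) = 4.875 − (2)² = 0.875
Cov(X,Y) = 4.4375 − (2.5)(2) = -0.5625
var(X + 2Y) = (1)²·2.25 + (2)²·0.875 + 2·(1)·(2)·-0.5625 = 3.5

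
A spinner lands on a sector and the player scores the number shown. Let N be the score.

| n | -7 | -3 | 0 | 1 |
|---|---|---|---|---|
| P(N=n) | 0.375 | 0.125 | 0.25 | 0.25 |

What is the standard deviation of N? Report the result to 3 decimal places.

3.491

E[N] = (-7)(0.375) + (-3)(0.125) + (0)(0.25) + (1)(0.25) = -2.75
E[N²] = (-7)²(0.375) + (-3)²(0.125) + (0)²(0.25) + (1)²(0.25) = 19.75
V(N) = E[N²] − (E[N])² = 19.75 − (-2.75)² = 12.1875
SD(N) = √12.1875 ≈ 3.491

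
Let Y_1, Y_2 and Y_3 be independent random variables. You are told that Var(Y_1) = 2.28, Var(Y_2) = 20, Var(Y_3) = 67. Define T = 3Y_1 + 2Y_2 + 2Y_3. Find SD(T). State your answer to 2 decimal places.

19.20

By independence, Var(T) = (3)²Var(Y_1) + (2)²Var(Y_2) + (2)²Var(Y_3)
= (3)²·2.28 + (2)²·20 + (2)²·67 = 368.52
SD(T) = √368.52 ≈ 19.20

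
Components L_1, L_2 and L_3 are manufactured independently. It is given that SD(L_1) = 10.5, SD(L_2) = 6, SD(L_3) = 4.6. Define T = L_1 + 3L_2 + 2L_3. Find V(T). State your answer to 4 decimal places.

518.8900

V(L_1) = 110.25, V(L_2) = 36, V(L_3) = 21.16
By independence, V(T) = (1)²V(L_1) + (3)²V(L_2) + (2)²V(L_3)
= (1)²·110.25 + (3)²·36 + (2)²·21.16 = 518.89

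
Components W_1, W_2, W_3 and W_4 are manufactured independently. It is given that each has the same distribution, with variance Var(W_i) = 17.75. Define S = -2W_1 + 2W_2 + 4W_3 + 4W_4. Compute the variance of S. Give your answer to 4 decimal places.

710.0000

By independence, Var(S) = (-2)²Var(W_1) + (2)²Var(W_2) + (4)²Var(W_3) + (4)²Var(W_4)
= (-2)²·17.75 + (2)²·17.75 + (4)²·17.75 + (4)²·17.75 = 710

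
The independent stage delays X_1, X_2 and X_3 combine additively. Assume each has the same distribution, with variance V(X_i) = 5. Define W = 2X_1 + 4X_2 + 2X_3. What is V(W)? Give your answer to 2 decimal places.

120.00

By independence, V(W) = (2)²V(X_1) + (4)²V(X_2) + (2)²V(X_3)
= (2)²·5 + (4)²·5 + (2)²·5 = 120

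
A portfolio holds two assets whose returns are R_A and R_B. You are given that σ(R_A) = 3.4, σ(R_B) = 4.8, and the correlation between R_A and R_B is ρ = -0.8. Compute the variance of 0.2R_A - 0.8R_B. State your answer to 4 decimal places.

19.3859

Var(R_A) = (3.4)² = 11.56;  Var(R_B) = (4.8)² = 23.04
Cov(R_A,R_B) = ρ·σ(R_A)·σ(R_B) = -0.8·3.4·4.8 = -13.056
Var(0.2R_A - 0.8R_B) = (0.2)²·Var(R_A) + (-0.8)²·Var(R_B) + 2·(0.2)·(-0.8)·Cov(R_A,R_B)
= 0.04·11.56 + 0.64·23.04 + -0.32·-13.056 = 19.38592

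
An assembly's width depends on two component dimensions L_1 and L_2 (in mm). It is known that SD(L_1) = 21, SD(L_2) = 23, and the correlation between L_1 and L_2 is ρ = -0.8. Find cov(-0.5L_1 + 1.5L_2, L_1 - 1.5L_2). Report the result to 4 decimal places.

-2280.1500

Var(L_1) = (21)² = 441;  Var(L_2) = (23)² = 529
cov(L_1,L_2) = ρ·SD(L_1)·SD(L_2) = -0.8·21·23 = -386.4
cov(-0.5L_1 + 1.5L_2, L_1 - 1.5L_2) = (-0.5)(1)Var(L_1) + (1.5)(-1.5)Var(L_2) + [(-0.5)(-1.5) + (1.5)(1)]cov(L_1,L_2)
= -0.5·441 + -2.25·529 + 2.25·-386.4 = -2280.15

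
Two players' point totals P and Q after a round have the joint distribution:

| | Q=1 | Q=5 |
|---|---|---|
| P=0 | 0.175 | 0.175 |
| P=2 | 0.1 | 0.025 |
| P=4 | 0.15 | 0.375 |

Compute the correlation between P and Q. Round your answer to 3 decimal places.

E[P] = 2.35,  E[Q] = 3.3
E[PQ] = 8.55
cov(P,Q) = E[PQ] − E[P]E[Q] = 8.55 − (2.35)(3.3) = 0.795
Var(P) = 3.3775,  Var(Q) = 3.91
ρ = 0.795 / √(3.3775·3.91) ≈ 0.219

0.219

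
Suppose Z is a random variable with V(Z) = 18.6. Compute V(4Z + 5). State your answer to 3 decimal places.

297.600

V(4Z + 5) = (4)²·V(Z) = 16·18.6 = 297.6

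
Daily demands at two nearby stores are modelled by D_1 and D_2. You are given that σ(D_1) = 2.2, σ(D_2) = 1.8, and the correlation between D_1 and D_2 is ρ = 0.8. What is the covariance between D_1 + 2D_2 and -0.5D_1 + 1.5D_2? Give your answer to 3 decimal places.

8.884

V(D_1) = (2.2)² = 4.84;  V(D_2) = (1.8)² = 3.24
Cov(D_1,D_2) = ρ·σ(D_1)·σ(D_2) = 0.8·2.2·1.8 = 3.168
Cov(D_1 + 2D_2, -0.5D_1 + 1.5D_2) = (1)(-0.5)V(D_1) + (2)(1.5)V(D_2) + [(1)(1.5) + (2)(-0.5)]Cov(D_1,D_2)
= -0.5·4.84 + 3·3.24 + 0.5·3.168 = 8.884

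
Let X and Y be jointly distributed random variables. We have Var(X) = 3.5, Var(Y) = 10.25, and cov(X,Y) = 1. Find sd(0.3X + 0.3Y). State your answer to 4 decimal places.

1.1906

Var(0.3X + 0.3Y) = (0.3)²·Var(X) + (0.3)²·Var(Y) + 2·(0.3)·(0.3)·cov(X,Y)
= 0.09·3.5 + 0.09·10.25 + 0.18·1 = 1.4175
sd(0.3X + 0.3Y) = √1.4175 ≈ 1.1906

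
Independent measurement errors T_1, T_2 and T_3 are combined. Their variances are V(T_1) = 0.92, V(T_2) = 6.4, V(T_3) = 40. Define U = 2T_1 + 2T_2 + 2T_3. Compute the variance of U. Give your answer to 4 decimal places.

By independence, V(U) = (2)²V(T_1) + (2)²V(T_2) + (2)²V(T_3)
= (2)²·0.92 + (2)²·6.4 + (2)²·40 = 189.28

189.2800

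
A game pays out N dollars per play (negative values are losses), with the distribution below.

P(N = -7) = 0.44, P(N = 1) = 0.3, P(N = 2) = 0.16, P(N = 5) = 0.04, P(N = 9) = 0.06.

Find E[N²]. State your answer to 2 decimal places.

E[N²] = (-7)²(0.44) + (1)²(0.3) + (2)²(0.16) + (5)²(0.04) + (9)²(0.06) = 28.36

28.36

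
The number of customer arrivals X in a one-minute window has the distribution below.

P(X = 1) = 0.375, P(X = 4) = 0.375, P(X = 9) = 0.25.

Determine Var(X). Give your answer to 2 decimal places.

E[X] = (1)(0.375) + (4)(0.375) + (9)(0.25) = 4.125
E[X²] = (1)²(0.375) + (4)²(0.375) + (9)²(0.25) = 26.625
Var(X) = E[X²] − (E[X])² = 26.625 − (4.125)² = 9.609375

9.61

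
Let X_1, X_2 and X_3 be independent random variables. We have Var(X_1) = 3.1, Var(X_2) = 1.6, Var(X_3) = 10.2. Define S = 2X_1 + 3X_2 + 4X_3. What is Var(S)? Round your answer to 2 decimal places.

190.00

By independence, Var(S) = (2)²Var(X_1) + (3)²Var(X_2) + (4)²Var(X_3)
= (2)²·3.1 + (3)²·1.6 + (4)²·10.2 = 190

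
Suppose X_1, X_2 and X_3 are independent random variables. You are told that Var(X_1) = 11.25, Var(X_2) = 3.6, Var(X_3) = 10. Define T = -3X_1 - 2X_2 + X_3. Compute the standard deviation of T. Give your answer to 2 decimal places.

11.21

By independence, Var(T) = (-3)²Var(X_1) + (-2)²Var(X_2) + (1)²Var(X_3)
= (-3)²·11.25 + (-2)²·3.6 + (1)²·10 = 125.65
SD(T) = √125.65 ≈ 11.21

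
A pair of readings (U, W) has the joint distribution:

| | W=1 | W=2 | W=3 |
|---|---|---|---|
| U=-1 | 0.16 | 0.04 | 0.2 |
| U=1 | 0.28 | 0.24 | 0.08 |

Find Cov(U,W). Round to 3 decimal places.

-0.208

E[U] = 0.2,  E[W] = 1.84
E[UW] = 0.16
Cov(U,W) = E[UW] − E[U]E[W] = 0.16 − (0.2)(1.84) = -0.208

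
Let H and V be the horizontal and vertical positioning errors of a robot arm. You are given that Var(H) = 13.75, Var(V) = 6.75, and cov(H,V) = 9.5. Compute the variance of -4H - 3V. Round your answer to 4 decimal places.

Var(-4H - 3V) = (-4)²·Var(H) + (-3)²·Var(V) + 2·(-4)·(-3)·cov(H,V)
= 16·13.75 + 9·6.75 + 24·9.5 = 508.75

508.7500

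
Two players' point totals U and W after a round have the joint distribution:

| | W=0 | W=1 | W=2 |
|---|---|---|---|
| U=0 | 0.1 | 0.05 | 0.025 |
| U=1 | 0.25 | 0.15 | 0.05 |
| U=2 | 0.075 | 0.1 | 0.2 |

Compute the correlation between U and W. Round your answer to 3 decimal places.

E[U] = 1.2,  E[W] = 0.85
E[UW] = 1.25
Cov(U,W) = E[UW] − E[U]E[W] = 1.25 − (1.2)(0.85) = 0.23
Var(U) = 0.51,  Var(W) = 0.6775
ρ = 0.23 / √(0.51·0.6775) ≈ 0.391

0.391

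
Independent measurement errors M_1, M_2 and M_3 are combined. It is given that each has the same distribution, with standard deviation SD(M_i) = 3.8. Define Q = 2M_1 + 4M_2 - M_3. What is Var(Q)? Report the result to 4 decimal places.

Var(M_i) = (3.8)² = 14.44
By independence, Var(Q) = (2)²Var(M_1) + (4)²Var(M_2) + (-1)²Var(M_3)
= (2)²·14.44 + (4)²·14.44 + (-1)²·14.44 = 303.24

303.2400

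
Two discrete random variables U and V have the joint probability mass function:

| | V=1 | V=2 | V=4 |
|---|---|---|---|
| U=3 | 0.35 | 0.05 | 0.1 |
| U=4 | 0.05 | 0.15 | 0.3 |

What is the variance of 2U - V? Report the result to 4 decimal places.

1.4400

E[U] = 3.5,  E[V] = 2.4,  E[UV] = 8.75
Var(U) = 12.5 − (3.5)² = 0.25;  Var(V) = 7.6 − (2.4)² = 1.84
Cov(U,V) = 8.75 − (3.5)(2.4) = 0.35
Var(2U - V) = (2)²·0.25 + (-1)²·1.84 + 2·(2)·(-1)·0.35 = 1.44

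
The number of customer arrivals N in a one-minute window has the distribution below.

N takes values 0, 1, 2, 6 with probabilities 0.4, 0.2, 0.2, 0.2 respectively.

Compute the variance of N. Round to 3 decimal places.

E[N] = (0)(0.4) + (1)(0.2) + (2)(0.2) + (6)(0.2) = 1.8
E[N²] = (0)²(0.4) + (1)²(0.2) + (2)²(0.2) + (6)²(0.2) = 8.2
Var(N) = E[N²] − (E[N])² = 8.2 − (1.8)² = 4.96

4.960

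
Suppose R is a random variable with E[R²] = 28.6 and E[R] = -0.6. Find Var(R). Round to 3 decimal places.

28.240

Var(R) = 28.6 − (-0.6)² = 28.24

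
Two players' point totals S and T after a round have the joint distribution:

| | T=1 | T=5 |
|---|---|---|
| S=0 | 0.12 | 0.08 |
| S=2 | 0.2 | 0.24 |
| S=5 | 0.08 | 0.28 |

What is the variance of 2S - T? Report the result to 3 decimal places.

13.798

E[S] = 2.68,  E[T] = 3.4,  E[ST] = 10.2
Var(S) = 10.76 − (2.68)² = 3.5776;  Var(T) = 15.4 − (3.4)² = 3.84
Cov(S,T) = 10.2 − (2.68)(3.4) = 1.088
Var(2S - T) = (2)²·3.5776 + (-1)²·3.84 + 2·(2)·(-1)·1.088 = 13.7984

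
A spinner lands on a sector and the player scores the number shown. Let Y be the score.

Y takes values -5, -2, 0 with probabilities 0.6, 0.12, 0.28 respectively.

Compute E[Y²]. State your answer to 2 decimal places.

E[Y²] = (-5)²(0.6) + (-2)²(0.12) + (0)²(0.28) = 15.48

15.48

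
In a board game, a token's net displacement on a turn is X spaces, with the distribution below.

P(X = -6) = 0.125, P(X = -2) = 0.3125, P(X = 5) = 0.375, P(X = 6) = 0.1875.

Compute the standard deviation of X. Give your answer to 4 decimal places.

E[X] = (-6)(0.125) + (-2)(0.3125) + (5)(0.375) + (6)(0.1875) = 1.625
E[X²] = (-6)²(0.125) + (-2)²(0.3125) + (5)²(0.375) + (6)²(0.1875) = 21.875
Var(X) = E[X²] − (E[X])² = 21.875 − (1.625)² = 19.234375
σ(X) = √19.234375 ≈ 4.3857

4.3857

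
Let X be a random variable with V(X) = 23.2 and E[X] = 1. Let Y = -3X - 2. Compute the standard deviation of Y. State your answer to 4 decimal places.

V(-3X - 2) = (-3)²·23.2 = 208.8
σ(Y) = √208.8 ≈ 14.4499

14.4499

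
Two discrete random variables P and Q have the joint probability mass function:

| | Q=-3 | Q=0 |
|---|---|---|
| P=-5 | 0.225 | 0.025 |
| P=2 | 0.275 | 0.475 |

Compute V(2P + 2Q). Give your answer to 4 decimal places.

62.5500

E[P] = 0.25,  E[Q] = -1.5,  E[PQ] = 1.725
V(P) = 9.25 − (0.25)² = 9.1875;  V(Q) = 4.5 − (-1.5)² = 2.25
Cov(P,Q) = 1.725 − (0.25)(-1.5) = 2.1
V(2P + 2Q) = (2)²·9.1875 + (2)²·2.25 + 2·(2)·(2)·2.1 = 62.55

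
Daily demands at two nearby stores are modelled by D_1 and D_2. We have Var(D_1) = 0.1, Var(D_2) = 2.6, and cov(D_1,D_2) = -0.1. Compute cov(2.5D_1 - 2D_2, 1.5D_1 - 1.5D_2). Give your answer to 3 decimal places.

cov(2.5D_1 - 2D_2, 1.5D_1 - 1.5D_2) = (2.5)(1.5)Var(D_1) + (-2)(-1.5)Var(D_2) + [(2.5)(-1.5) + (-2)(1.5)]cov(D_1,D_2)
= 3.75·0.1 + 3·2.6 + -6.75·-0.1 = 8.85

8.850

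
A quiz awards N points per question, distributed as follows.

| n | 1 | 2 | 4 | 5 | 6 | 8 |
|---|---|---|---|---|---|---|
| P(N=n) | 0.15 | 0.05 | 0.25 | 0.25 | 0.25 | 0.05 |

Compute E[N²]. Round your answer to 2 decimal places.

22.80

E[N²] = (1)²(0.15) + (2)²(0.05) + (4)²(0.25) + (5)²(0.25) + (6)²(0.25) + (8)²(0.05) = 22.8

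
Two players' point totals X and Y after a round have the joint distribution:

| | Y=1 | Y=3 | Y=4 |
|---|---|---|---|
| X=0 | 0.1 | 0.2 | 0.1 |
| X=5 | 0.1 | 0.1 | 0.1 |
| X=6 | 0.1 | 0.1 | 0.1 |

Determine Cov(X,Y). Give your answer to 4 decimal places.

-0.1100

E[X] = 3.3,  E[Y] = 2.7
E[XY] = 8.8
Cov(X,Y) = E[XY] − E[X]E[Y] = 8.8 − (3.3)(2.7) = -0.11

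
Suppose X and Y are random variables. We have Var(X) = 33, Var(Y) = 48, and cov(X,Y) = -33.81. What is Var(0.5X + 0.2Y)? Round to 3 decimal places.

Var(0.5X + 0.2Y) = (0.5)²·Var(X) + (0.2)²·Var(Y) + 2·(0.5)·(0.2)·cov(X,Y)
= 0.25·33 + 0.04·48 + 0.2·-33.81 = 3.408

3.408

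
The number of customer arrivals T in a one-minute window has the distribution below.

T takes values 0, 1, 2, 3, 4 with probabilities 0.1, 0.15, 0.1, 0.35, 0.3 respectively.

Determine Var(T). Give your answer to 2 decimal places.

E[T] = (0)(0.1) + (1)(0.15) + (2)(0.1) + (3)(0.35) + (4)(0.3) = 2.6
E[T²] = (0)²(0.1) + (1)²(0.15) + (2)²(0.1) + (3)²(0.35) + (4)²(0.3) = 8.5
Var(T) = E[T²] − (E[T])² = 8.5 − (2.6)² = 1.74

1.74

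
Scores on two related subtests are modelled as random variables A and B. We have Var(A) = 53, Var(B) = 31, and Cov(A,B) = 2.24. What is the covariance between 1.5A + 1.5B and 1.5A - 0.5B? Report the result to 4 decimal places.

99.3600

Cov(1.5A + 1.5B, 1.5A - 0.5B) = (1.5)(1.5)Var(A) + (1.5)(-0.5)Var(B) + [(1.5)(-0.5) + (1.5)(1.5)]Cov(A,B)
= 2.25·53 + -0.75·31 + 1.5·2.24 = 99.36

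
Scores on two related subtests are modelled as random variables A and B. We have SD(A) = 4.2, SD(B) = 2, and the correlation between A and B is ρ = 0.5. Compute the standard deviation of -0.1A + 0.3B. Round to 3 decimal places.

0.533

Var(A) = (4.2)² = 17.64;  Var(B) = (2)² = 4
Cov(A,B) = ρ·SD(A)·SD(B) = 0.5·4.2·2 = 4.2
Var(-0.1A + 0.3B) = (-0.1)²·Var(A) + (0.3)²·Var(B) + 2·(-0.1)·(0.3)·Cov(A,B)
= 0.01·17.64 + 0.09·4 + -0.06·4.2 = 0.2844
SD(-0.1A + 0.3B) = √0.2844 ≈ 0.533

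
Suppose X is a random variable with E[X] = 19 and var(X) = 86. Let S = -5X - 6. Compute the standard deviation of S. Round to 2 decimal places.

46.37

var(-5X - 6) = (-5)²·86 = 2150
sd(S) = √2150 ≈ 46.37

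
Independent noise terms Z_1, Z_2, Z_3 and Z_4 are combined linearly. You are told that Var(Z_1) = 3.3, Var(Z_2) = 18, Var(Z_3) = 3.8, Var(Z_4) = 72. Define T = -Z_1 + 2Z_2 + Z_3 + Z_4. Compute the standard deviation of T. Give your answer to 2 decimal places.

12.29

By independence, Var(T) = (-1)²Var(Z_1) + (2)²Var(Z_2) + (1)²Var(Z_3) + (1)²Var(Z_4)
= (-1)²·3.3 + (2)²·18 + (1)²·3.8 + (1)²·72 = 151.1
sd(T) = √151.1 ≈ 12.29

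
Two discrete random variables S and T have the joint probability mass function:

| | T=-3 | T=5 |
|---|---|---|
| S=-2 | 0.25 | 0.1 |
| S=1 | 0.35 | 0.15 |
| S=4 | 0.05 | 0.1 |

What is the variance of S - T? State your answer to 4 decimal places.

15.3400

E[S] = 0.4,  E[T] = -0.2,  E[ST] = 1.6
Var(S) = 4.3 − (0.4)² = 4.14;  Var(T) = 14.6 − (-0.2)² = 14.56
cov(S,T) = 1.6 − (0.4)(-0.2) = 1.68
Var(S - T) = (1)²·4.14 + (-1)²·14.56 + 2·(1)·(-1)·1.68 = 15.34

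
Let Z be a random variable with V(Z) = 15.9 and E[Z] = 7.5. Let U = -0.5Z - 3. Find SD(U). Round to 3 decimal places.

V(-0.5Z - 3) = (-0.5)²·15.9 = 3.975
SD(U) = √3.975 ≈ 1.994

1.994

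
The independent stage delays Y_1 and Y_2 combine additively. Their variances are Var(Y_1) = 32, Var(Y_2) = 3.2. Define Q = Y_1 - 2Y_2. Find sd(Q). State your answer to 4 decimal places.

By independence, Var(Q) = (1)²Var(Y_1) + (-2)²Var(Y_2)
= (1)²·32 + (-2)²·3.2 = 44.8
sd(Q) = √44.8 ≈ 6.6933

6.6933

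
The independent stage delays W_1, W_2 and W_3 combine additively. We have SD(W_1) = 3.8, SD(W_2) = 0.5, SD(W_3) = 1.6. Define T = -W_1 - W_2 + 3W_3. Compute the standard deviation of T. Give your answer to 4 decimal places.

6.1425

V(W_1) = 14.44, V(W_2) = 0.25, V(W_3) = 2.56
By independence, V(T) = (-1)²V(W_1) + (-1)²V(W_2) + (3)²V(W_3)
= (-1)²·14.44 + (-1)²·0.25 + (3)²·2.56 = 37.73
SD(T) = √37.73 ≈ 6.1425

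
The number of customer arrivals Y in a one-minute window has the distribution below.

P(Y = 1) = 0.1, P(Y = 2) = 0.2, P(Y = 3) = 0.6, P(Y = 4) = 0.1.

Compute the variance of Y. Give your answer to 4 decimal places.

E[Y] = (1)(0.1) + (2)(0.2) + (3)(0.6) + (4)(0.1) = 2.7
E[Y²] = (1)²(0.1) + (2)²(0.2) + (3)²(0.6) + (4)²(0.1) = 7.9
Var(Y) = E[Y²] − (E[Y])² = 7.9 − (2.7)² = 0.61

0.6100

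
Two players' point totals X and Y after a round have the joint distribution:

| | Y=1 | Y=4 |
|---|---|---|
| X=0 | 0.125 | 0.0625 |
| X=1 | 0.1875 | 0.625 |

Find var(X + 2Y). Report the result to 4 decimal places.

8.6836

E[X] = 0.8125,  E[Y] = 3.0625,  E[XY] = 2.6875
var(X) = 0.8125 − (0.8125)² = 0.15234375;  var(Y) = 11.3125 − (3.0625)² = 1.93359375
cov(X,Y) = 2.6875 − (0.8125)(3.0625) = 0.19921875
var(X + 2Y) = (1)²·0.15234375 + (2)²·1.93359375 + 2·(1)·(2)·0.19921875 = 8.68359375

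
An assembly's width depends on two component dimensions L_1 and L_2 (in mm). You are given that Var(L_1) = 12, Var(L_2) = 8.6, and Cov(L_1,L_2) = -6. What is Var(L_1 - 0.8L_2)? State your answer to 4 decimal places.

Var(L_1 - 0.8L_2) = (1)²·Var(L_1) + (-0.8)²·Var(L_2) + 2·(1)·(-0.8)·Cov(L_1,L_2)
= 1·12 + 0.64·8.6 + -1.6·-6 = 27.104

27.1040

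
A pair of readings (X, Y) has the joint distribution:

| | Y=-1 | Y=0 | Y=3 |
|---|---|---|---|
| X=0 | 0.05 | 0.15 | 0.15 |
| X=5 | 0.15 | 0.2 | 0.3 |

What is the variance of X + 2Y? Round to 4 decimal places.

17.4475

E[X] = 3.25,  E[Y] = 1.15,  E[XY] = 3.75
Var(X) = 16.25 − (3.25)² = 5.6875;  Var(Y) = 4.25 − (1.15)² = 2.9275
Cov(X,Y) = 3.75 − (3.25)(1.15) = 0.0125
Var(X + 2Y) = (1)²·5.6875 + (2)²·2.9275 + 2·(1)·(2)·0.0125 = 17.4475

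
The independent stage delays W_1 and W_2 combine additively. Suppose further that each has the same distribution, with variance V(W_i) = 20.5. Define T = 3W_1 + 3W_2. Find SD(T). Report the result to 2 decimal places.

19.21

By independence, V(T) = (3)²V(W_1) + (3)²V(W_2)
= (3)²·20.5 + (3)²·20.5 = 369
SD(T) = √369 ≈ 19.21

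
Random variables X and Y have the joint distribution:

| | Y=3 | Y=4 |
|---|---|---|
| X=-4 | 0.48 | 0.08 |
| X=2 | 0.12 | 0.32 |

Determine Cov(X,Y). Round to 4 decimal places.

E[X] = -1.36,  E[Y] = 3.4
E[XY] = -3.76
Cov(X,Y) = E[XY] − E[X]E[Y] = -3.76 − (-1.36)(3.4) = 0.864

0.8640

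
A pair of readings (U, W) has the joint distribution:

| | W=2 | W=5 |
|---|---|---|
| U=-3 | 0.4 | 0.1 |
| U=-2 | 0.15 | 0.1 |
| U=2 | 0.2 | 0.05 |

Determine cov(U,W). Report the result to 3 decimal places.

E[U] = -1.5,  E[W] = 2.75
E[UW] = -4.2
cov(U,W) = E[UW] − E[U]E[W] = -4.2 − (-1.5)(2.75) = -0.075

-0.075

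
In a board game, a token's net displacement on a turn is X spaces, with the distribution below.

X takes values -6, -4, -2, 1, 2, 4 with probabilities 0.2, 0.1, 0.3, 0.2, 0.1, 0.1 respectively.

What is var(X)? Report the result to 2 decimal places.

10.24

E[X] = (-6)(0.2) + (-4)(0.1) + (-2)(0.3) + (1)(0.2) + (2)(0.1) + (4)(0.1) = -1.4
E[X²] = (-6)²(0.2) + (-4)²(0.1) + (-2)²(0.3) + (1)²(0.2) + (2)²(0.1) + (4)²(0.1) = 12.2
var(X) = E[X²] − (E[X])² = 12.2 − (-1.4)² = 10.24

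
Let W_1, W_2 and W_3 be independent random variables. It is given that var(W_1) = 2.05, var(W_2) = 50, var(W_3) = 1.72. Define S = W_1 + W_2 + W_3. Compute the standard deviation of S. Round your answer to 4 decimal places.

7.3328

By independence, var(S) = (1)²var(W_1) + (1)²var(W_2) + (1)²var(W_3)
= (1)²·2.05 + (1)²·50 + (1)²·1.72 = 53.77
SD(S) = √53.77 ≈ 7.3328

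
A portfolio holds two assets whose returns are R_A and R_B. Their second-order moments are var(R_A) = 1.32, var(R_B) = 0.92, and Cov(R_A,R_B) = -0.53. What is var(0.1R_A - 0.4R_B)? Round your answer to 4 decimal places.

0.2028

var(0.1R_A - 0.4R_B) = (0.1)²·var(R_A) + (-0.4)²·var(R_B) + 2·(0.1)·(-0.4)·Cov(R_A,R_B)
= 0.01·1.32 + 0.16·0.92 + -0.08·-0.53 = 0.2028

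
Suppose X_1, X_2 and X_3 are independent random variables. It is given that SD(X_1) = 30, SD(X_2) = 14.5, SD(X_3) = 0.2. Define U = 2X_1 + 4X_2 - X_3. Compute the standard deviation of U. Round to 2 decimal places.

83.45

V(X_1) = 900, V(X_2) = 210.25, V(X_3) = 0.04
By independence, V(U) = (2)²V(X_1) + (4)²V(X_2) + (-1)²V(X_3)
= (2)²·900 + (4)²·210.25 + (-1)²·0.04 = 6964.04
SD(U) = √6964.04 ≈ 83.45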